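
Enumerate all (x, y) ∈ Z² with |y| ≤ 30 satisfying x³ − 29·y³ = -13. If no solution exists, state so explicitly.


The equation is x³ - 29y³ = -13. For fixed y, x³ = 29·y³ − 13, so a solution requires the RHS to be a perfect cube.
Strategy: iterate y from -30 to 30, compute RHS = 29·y³ − 13, and check whether it is a (positive or negative) perfect cube.
Check small values of y:
  y = 0: RHS = -13 is not a perfect cube.
  y = 1: RHS = 16 is not a perfect cube.
  y = -1: RHS = -42 is not a perfect cube.
  y = 2: RHS = 219 is not a perfect cube.
  y = -2: RHS = -245 is not a perfect cube.
  y = 3: RHS = 770 is not a perfect cube.
  y = -3: RHS = -796 is not a perfect cube.
Continuing the search up to |y| = 30 finds no solutions either.
No (x, y) in the scanned range satisfies the equation.

No integer solutions with |y| ≤ 30.


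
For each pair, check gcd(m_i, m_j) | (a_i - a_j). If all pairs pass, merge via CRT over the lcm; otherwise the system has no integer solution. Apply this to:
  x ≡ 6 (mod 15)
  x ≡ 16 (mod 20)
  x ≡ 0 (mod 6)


Moduli 15, 20, 6 are not pairwise coprime, so CRT works modulo lcm(m_i) when all pairwise compatibility conditions hold.
Pairwise compatibility: gcd(m_i, m_j) must divide a_i - a_j for every pair.
Merge one congruence at a time:
  Start: x ≡ 6 (mod 15).
  Combine with x ≡ 16 (mod 20): gcd(15, 20) = 5; 16 - 6 = 10, which IS divisible by 5, so compatible.
    Write x = 6 + 15·t and substitute into x ≡ 16 (mod 20): 15·t ≡ 16 − 6 = 10 (mod 20).
    Divide the congruence (and modulus) by g = 5: 3·t ≡ 2 (mod 4).
    The inverse of 3 mod 4 is 3 (since 3·3 = 9 = 2·4 + 1), so t ≡ 3·2 = 6 ≡ 2 (mod 4).
    Then x = 6 + 15·2 = 36, valid modulo lcm(15, 20) = 60: x ≡ 36 (mod 60).
  Combine with x ≡ 0 (mod 6): gcd(60, 6) = 6; 0 - 36 = -36, which IS divisible by 6, so compatible.
    Write x = 36 + 60·t and substitute into x ≡ 0 (mod 6): 60·t ≡ 0 − 36 = -36 (mod 6).
    Divide the congruence (and modulus) by g = 6: 10·t ≡ -6 (mod 1).
    Modulo 1 every t works; take t = 0.
    Then x = 36 + 60·0 = 36, valid modulo lcm(60, 6) = 60: x ≡ 36 (mod 60).
Verify: 36 mod 15 = 6, 36 mod 20 = 16, 36 mod 6 = 0.

x ≡ 36 (mod 60).


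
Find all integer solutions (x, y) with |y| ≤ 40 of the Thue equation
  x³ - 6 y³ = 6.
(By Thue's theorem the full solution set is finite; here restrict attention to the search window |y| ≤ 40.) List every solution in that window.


The equation is x³ - 6y³ = 6. For fixed y, x³ = 6·y³ + 6, so a solution requires the RHS to be a perfect cube.
Strategy: iterate y from -40 to 40, compute RHS = 6·y³ + 6, and check whether it is a (positive or negative) perfect cube.
Check small values of y:
  y = 0: RHS = 6 is not a perfect cube.
  y = 1: RHS = 12 is not a perfect cube.
  y = -1: RHS = 0 = (0)³ ⇒ x = 0 works.
  y = 2: RHS = 54 is not a perfect cube.
  y = -2: RHS = -42 is not a perfect cube.
  y = 3: RHS = 168 is not a perfect cube.
  y = -3: RHS = -156 is not a perfect cube.
Continuing the search up to |y| = 40 finds no further solutions beyond those listed.
Collected solutions: (0, -1).

Solutions (with |y| ≤ 40): (0, -1).


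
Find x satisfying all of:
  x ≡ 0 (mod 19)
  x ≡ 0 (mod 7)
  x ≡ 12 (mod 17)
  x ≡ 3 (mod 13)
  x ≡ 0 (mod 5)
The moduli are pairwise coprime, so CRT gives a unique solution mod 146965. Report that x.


Product of moduli M = 19 · 7 · 17 · 13 · 5 = 146965.
Merge one congruence at a time:
  Start: x ≡ 0 (mod 19).
  Combine with x ≡ 0 (mod 7); new modulus lcm = 133.
    Write x = 0 + 19·t and substitute into x ≡ 0 (mod 7): 19·t ≡ 0 − 0 = 0 (mod 7).
    Reduce coefficients mod 7: 5·t ≡ 0 (mod 7).
    The inverse of 5 mod 7 is 3 (since 5·3 = 15 = 2·7 + 1), so t ≡ 3·0 = 0 ≡ 0 (mod 7).
    Then x = 0 + 19·0 = 0, valid modulo lcm(19, 7) = 133: x ≡ 0 (mod 133).
  Combine with x ≡ 12 (mod 17); new modulus lcm = 2261.
    Write x = 0 + 133·t and substitute into x ≡ 12 (mod 17): 133·t ≡ 12 − 0 = 12 (mod 17).
    Reduce coefficients mod 17: 14·t ≡ 12 (mod 17).
    The inverse of 14 mod 17 is 11 (since 14·11 = 154 = 9·17 + 1), so t ≡ 11·12 = 132 ≡ 13 (mod 17).
    Then x = 0 + 133·13 = 1729, valid modulo lcm(133, 17) = 2261: x ≡ 1729 (mod 2261).
  Combine with x ≡ 3 (mod 13); new modulus lcm = 29393.
    Write x = 1729 + 2261·t and substitute into x ≡ 3 (mod 13): 2261·t ≡ 3 − 1729 = -1726 (mod 13).
    Reduce coefficients mod 13: 12·t ≡ 3 (mod 13).
    The inverse of 12 mod 13 is 12 (since 12·12 = 144 = 11·13 + 1), so t ≡ 12·3 = 36 ≡ 10 (mod 13).
    Then x = 1729 + 2261·10 = 24339, valid modulo lcm(2261, 13) = 29393: x ≡ 24339 (mod 29393).
  Combine with x ≡ 0 (mod 5); new modulus lcm = 146965.
    Write x = 24339 + 29393·t and substitute into x ≡ 0 (mod 5): 29393·t ≡ 0 − 24339 = -24339 (mod 5).
    Reduce coefficients mod 5: 3·t ≡ 1 (mod 5).
    The inverse of 3 mod 5 is 2 (since 3·2 = 6 = 1·5 + 1), so t ≡ 2·1 = 2 ≡ 2 (mod 5).
    Then x = 24339 + 29393·2 = 83125, valid modulo lcm(29393, 5) = 146965: x ≡ 83125 (mod 146965).
Verify against each original: 83125 mod 19 = 0, 83125 mod 7 = 0, 83125 mod 17 = 12, 83125 mod 13 = 3, 83125 mod 5 = 0.

x ≡ 83125 (mod 146965).


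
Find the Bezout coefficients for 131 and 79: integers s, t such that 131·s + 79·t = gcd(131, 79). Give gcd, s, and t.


Euclidean algorithm on (131, 79) — divide until remainder is 0:
  131 = 1 · 79 + 52
  79 = 1 · 52 + 27
  52 = 1 · 27 + 25
  27 = 1 · 25 + 2
  25 = 12 · 2 + 1
  2 = 2 · 1 + 0
gcd(131, 79) = 1.
Track Bezout coefficients alongside the remainders: start with r₀ = 131 = a·1 + b·0 (s = 1, t = 0) and r₁ = 79 = a·0 + b·1 (s = 0, t = 1); each new remainder r_{k+1} = r_{k-1} − q_k·r_k inherits s_{k+1} = s_{k-1} − q_k·s_k, t_{k+1} = t_{k-1} − q_k·t_k, so r_k = a·s_k + b·t_k at every step:
  q = 1: r = 52, s = 1 − 1·0 = 1, t = 0 − 1·1 = -1  (check: 131·1 + 79·(-1) = 52)
  q = 1: r = 27, s = 0 − 1·1 = -1, t = 1 − 1·(-1) = 2  (check: 131·(-1) + 79·2 = 27)
  q = 1: r = 25, s = 1 − 1·(-1) = 2, t = -1 − 1·2 = -3  (check: 131·2 + 79·(-3) = 25)
  q = 1: r = 2, s = -1 − 1·2 = -3, t = 2 − 1·(-3) = 5  (check: 131·(-3) + 79·5 = 2)
  q = 12: r = 1, s = 2 − 12·(-3) = 38, t = -3 − 12·5 = -63  (check: 131·38 + 79·(-63) = 1)
The row with r = 1 (the gcd) gives the Bezout coefficients s = 38, t = -63.
Result: 131 · (38) + 79 · (-63) = 1.

gcd(131, 79) = 1; s = 38, t = -63 (check: 131·38 + 79·(-63) = 1).


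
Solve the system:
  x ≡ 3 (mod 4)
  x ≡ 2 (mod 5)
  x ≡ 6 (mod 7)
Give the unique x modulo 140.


Moduli 4, 5, 7 are pairwise coprime; by CRT there is a unique solution modulo M = 4 · 5 · 7 = 140.
Solve pairwise, accumulating the modulus:
  Start with x ≡ 3 (mod 4).
  Combine with x ≡ 2 (mod 5): since gcd(4, 5) = 1, we get a unique residue mod 20.
    Write x = 3 + 4·t and substitute into x ≡ 2 (mod 5): 4·t ≡ 2 − 3 = -1 (mod 5).
    Reduce coefficients mod 5: 4·t ≡ 4 (mod 5).
    The inverse of 4 mod 5 is 4 (since 4·4 = 16 = 3·5 + 1), so t ≡ 4·4 = 16 ≡ 1 (mod 5).
    Then x = 3 + 4·1 = 7, valid modulo lcm(4, 5) = 20: x ≡ 7 (mod 20).
  Combine with x ≡ 6 (mod 7): since gcd(20, 7) = 1, we get a unique residue mod 140.
    Write x = 7 + 20·t and substitute into x ≡ 6 (mod 7): 20·t ≡ 6 − 7 = -1 (mod 7).
    Reduce coefficients mod 7: 6·t ≡ 6 (mod 7).
    The inverse of 6 mod 7 is 6 (since 6·6 = 36 = 5·7 + 1), so t ≡ 6·6 = 36 ≡ 1 (mod 7).
    Then x = 7 + 20·1 = 27, valid modulo lcm(20, 7) = 140: x ≡ 27 (mod 140).
Verify: 27 mod 4 = 3 ✓, 27 mod 5 = 2 ✓, 27 mod 7 = 6 ✓.

x ≡ 27 (mod 140).


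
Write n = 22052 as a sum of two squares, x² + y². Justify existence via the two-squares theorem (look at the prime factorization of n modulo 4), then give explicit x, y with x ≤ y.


Step 1: Factor n = 22052 = 2^2 · 37 · 149.
Step 2: Check the mod-4 condition on each prime factor: 2 = 2 (special); 37 ≡ 1 (mod 4), exponent 1; 149 ≡ 1 (mod 4), exponent 1.
All primes ≡ 3 (mod 4) appear to even exponent (or don't appear), so by the two-squares theorem n IS expressible as a sum of two squares.
Step 3: Build a representation. Group n = k² · m with k = 2 and m = 37 · 149 = 5513 (a product of primes ≡ 1 (mod 4)); a representation of m scales to one of n via (k·x)² + (k·y)² = k²(x² + y²). Each prime p ≡ 1 (mod 4) is itself a sum of two squares; find a² by testing p − a² for a perfect square:
  37: 37 − 1² = 36 = 6² ⇒ 37 = 1² + 6².
  149: 149 − 1² = 148, 149 − 2² = 145, 149 − 3² = 140, 149 − 4² = 133, 149 − 5² = 124, 149 − 6² = 113, 149 − 7² = 100 = 10² ⇒ 149 = 7² + 10².
  Combine using the Brahmagupta–Fibonacci identity (a² + b²)(c² + d²) = (ac − bd)² + (ad + bc)² = (ac + bd)² + (ad − bc)²:
  37 · 149 = 5513: from (1² + 6²)(7² + 10²), take (1·7 − 6·10, 1·10 + 6·7) = (7 − 60, 10 + 42) = (-53, 52); dropping signs (only squares matter) gives (53, 52); check 53² + 52² = 2809 + 2704 = 5513 ✓.
  Scale by k = 2: (2·53, 2·52) = (106, 104).
Step 4: Order so x ≤ y and verify: 104² + 106² = 10816 + 11236 = 22052 = n. ✓

n = 22052 = 104² + 106² (one valid representation with x ≤ y).


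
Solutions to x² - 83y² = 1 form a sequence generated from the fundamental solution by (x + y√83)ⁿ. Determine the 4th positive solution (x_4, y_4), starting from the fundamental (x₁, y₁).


Step 1: Find the fundamental solution (x₁, y₁) of x² - 83y² = 1.
  Expand √83 as a continued fraction. a₀ = ⌊√83⌋ = 9; iterate m_{k+1} = d_k·a_k − m_k, d_{k+1} = (83 − m_{k+1}²)/d_k, a_{k+1} = ⌊(a₀ + m_{k+1})/d_{k+1}⌋ (starting m₀ = 0, d₀ = 1), with convergents p_k = a_k·p_{k-1} + p_{k-2}, q_k = a_k·q_{k-1} + q_{k-2} (p₋₁ = 1, q₋₁ = 0):
  k = 0: a₀ = 9; p₀/q₀ = 9/1; p₀² − 83·q₀² = 81 − 83 = -2.
  k = 1: m = 9, d = 2, a = ⌊(9 + 9)/2⌋ = 9; p/q = (9·9 + 1)/(9·1 + 0) = 82/9; p² − 83·q² = 6724 − 6723 = 1.
  The first convergent with p² − 83·q² = 1 gives the fundamental solution (x₁, y₁) = (82, 9).
Step 2: Apply the recurrence (x_{n+1}, y_{n+1}) = (x₁x_n + 83y₁y_n, x₁y_n + y₁x_n) repeatedly.
  From (x_1, y_1) = (82, 9): x_2 = 82·82 + 83·9·9 = 13447; y_2 = 82·9 + 9·82 = 1476.
  From (x_2, y_2) = (13447, 1476): x_3 = 82·13447 + 83·9·1476 = 2205226; y_3 = 82·1476 + 9·13447 = 242055.
  From (x_3, y_3) = (2205226, 242055): x_4 = 82·2205226 + 83·9·242055 = 361643617; y_4 = 82·242055 + 9·2205226 = 39695544.
Step 3: Verify x_4² - 83·y_4² = 130786105716842689 - 130786105716842688 = 1 (should be 1). ✓

(x_1, y_1) = (82, 9); (x_4, y_4) = (361643617, 39695544).


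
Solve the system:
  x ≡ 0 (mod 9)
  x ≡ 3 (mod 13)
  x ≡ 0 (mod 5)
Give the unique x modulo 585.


Moduli 9, 13, 5 are pairwise coprime; by CRT there is a unique solution modulo M = 9 · 13 · 5 = 585.
Solve pairwise, accumulating the modulus:
  Start with x ≡ 0 (mod 9).
  Combine with x ≡ 3 (mod 13): since gcd(9, 13) = 1, we get a unique residue mod 117.
    Write x = 0 + 9·t and substitute into x ≡ 3 (mod 13): 9·t ≡ 3 − 0 = 3 (mod 13).
    The inverse of 9 mod 13 is 3 (since 9·3 = 27 = 2·13 + 1), so t ≡ 3·3 = 9 ≡ 9 (mod 13).
    Then x = 0 + 9·9 = 81, valid modulo lcm(9, 13) = 117: x ≡ 81 (mod 117).
  Combine with x ≡ 0 (mod 5): since gcd(117, 5) = 1, we get a unique residue mod 585.
    Write x = 81 + 117·t and substitute into x ≡ 0 (mod 5): 117·t ≡ 0 − 81 = -81 (mod 5).
    Reduce coefficients mod 5: 2·t ≡ 4 (mod 5).
    The inverse of 2 mod 5 is 3 (since 2·3 = 6 = 1·5 + 1), so t ≡ 3·4 = 12 ≡ 2 (mod 5).
    Then x = 81 + 117·2 = 315, valid modulo lcm(117, 5) = 585: x ≡ 315 (mod 585).
Verify: 315 mod 9 = 0 ✓, 315 mod 13 = 3 ✓, 315 mod 5 = 0 ✓.

x ≡ 315 (mod 585).


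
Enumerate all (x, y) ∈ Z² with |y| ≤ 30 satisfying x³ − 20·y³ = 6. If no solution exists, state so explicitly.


The equation is x³ - 20y³ = 6. For fixed y, x³ = 20·y³ + 6, so a solution requires the RHS to be a perfect cube.
Strategy: iterate y from -30 to 30, compute RHS = 20·y³ + 6, and check whether it is a (positive or negative) perfect cube.
Check small values of y:
  y = 0: RHS = 6 is not a perfect cube.
  y = 1: RHS = 26 is not a perfect cube.
  y = -1: RHS = -14 is not a perfect cube.
  y = 2: RHS = 166 is not a perfect cube.
  y = -2: RHS = -154 is not a perfect cube.
  y = 3: RHS = 546 is not a perfect cube.
  y = -3: RHS = -534 is not a perfect cube.
Continuing the search up to |y| = 30 finds no solutions either.
No (x, y) in the scanned range satisfies the equation.

No integer solutions with |y| ≤ 30.


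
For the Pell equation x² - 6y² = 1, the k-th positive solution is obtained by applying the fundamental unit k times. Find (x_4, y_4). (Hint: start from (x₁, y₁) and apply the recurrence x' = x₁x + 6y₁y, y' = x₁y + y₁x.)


Step 1: Find the fundamental solution (x₁, y₁) of x² - 6y² = 1.
  Expand √6 as a continued fraction. a₀ = ⌊√6⌋ = 2; iterate m_{k+1} = d_k·a_k − m_k, d_{k+1} = (6 − m_{k+1}²)/d_k, a_{k+1} = ⌊(a₀ + m_{k+1})/d_{k+1}⌋ (starting m₀ = 0, d₀ = 1), with convergents p_k = a_k·p_{k-1} + p_{k-2}, q_k = a_k·q_{k-1} + q_{k-2} (p₋₁ = 1, q₋₁ = 0):
  k = 0: a₀ = 2; p₀/q₀ = 2/1; p₀² − 6·q₀² = 4 − 6 = -2.
  k = 1: m = 2, d = 2, a = ⌊(2 + 2)/2⌋ = 2; p/q = (2·2 + 1)/(2·1 + 0) = 5/2; p² − 6·q² = 25 − 24 = 1.
  The first convergent with p² − 6·q² = 1 gives the fundamental solution (x₁, y₁) = (5, 2).
Step 2: Apply the recurrence (x_{n+1}, y_{n+1}) = (x₁x_n + 6y₁y_n, x₁y_n + y₁x_n) repeatedly.
  From (x_1, y_1) = (5, 2): x_2 = 5·5 + 6·2·2 = 49; y_2 = 5·2 + 2·5 = 20.
  From (x_2, y_2) = (49, 20): x_3 = 5·49 + 6·2·20 = 485; y_3 = 5·20 + 2·49 = 198.
  From (x_3, y_3) = (485, 198): x_4 = 5·485 + 6·2·198 = 4801; y_4 = 5·198 + 2·485 = 1960.
Step 3: Verify x_4² - 6·y_4² = 23049601 - 23049600 = 1 (should be 1). ✓

(x_1, y_1) = (5, 2); (x_4, y_4) = (4801, 1960).


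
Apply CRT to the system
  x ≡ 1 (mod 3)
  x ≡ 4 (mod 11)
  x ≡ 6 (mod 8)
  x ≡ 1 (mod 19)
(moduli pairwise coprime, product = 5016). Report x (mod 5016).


Product of moduli M = 3 · 11 · 8 · 19 = 5016.
Merge one congruence at a time:
  Start: x ≡ 1 (mod 3).
  Combine with x ≡ 4 (mod 11); new modulus lcm = 33.
    Write x = 1 + 3·t and substitute into x ≡ 4 (mod 11): 3·t ≡ 4 − 1 = 3 (mod 11).
    The inverse of 3 mod 11 is 4 (since 3·4 = 12 = 1·11 + 1), so t ≡ 4·3 = 12 ≡ 1 (mod 11).
    Then x = 1 + 3·1 = 4, valid modulo lcm(3, 11) = 33: x ≡ 4 (mod 33).
  Combine with x ≡ 6 (mod 8); new modulus lcm = 264.
    Write x = 4 + 33·t and substitute into x ≡ 6 (mod 8): 33·t ≡ 6 − 4 = 2 (mod 8).
    Reduce coefficients mod 8: 1·t ≡ 2 (mod 8).
    So t ≡ 2 (mod 8).
    Then x = 4 + 33·2 = 70, valid modulo lcm(33, 8) = 264: x ≡ 70 (mod 264).
  Combine with x ≡ 1 (mod 19); new modulus lcm = 5016.
    Write x = 70 + 264·t and substitute into x ≡ 1 (mod 19): 264·t ≡ 1 − 70 = -69 (mod 19).
    Reduce coefficients mod 19: 17·t ≡ 7 (mod 19).
    The inverse of 17 mod 19 is 9 (since 17·9 = 153 = 8·19 + 1), so t ≡ 9·7 = 63 ≡ 6 (mod 19).
    Then x = 70 + 264·6 = 1654, valid modulo lcm(264, 19) = 5016: x ≡ 1654 (mod 5016).
Verify against each original: 1654 mod 3 = 1, 1654 mod 11 = 4, 1654 mod 8 = 6, 1654 mod 19 = 1.

x ≡ 1654 (mod 5016).


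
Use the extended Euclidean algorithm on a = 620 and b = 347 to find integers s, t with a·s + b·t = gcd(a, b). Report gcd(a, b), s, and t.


Euclidean algorithm on (620, 347) — divide until remainder is 0:
  620 = 1 · 347 + 273
  347 = 1 · 273 + 74
  273 = 3 · 74 + 51
  74 = 1 · 51 + 23
  51 = 2 · 23 + 5
  23 = 4 · 5 + 3
  5 = 1 · 3 + 2
  3 = 1 · 2 + 1
  2 = 2 · 1 + 0
gcd(620, 347) = 1.
Track Bezout coefficients alongside the remainders: start with r₀ = 620 = a·1 + b·0 (s = 1, t = 0) and r₁ = 347 = a·0 + b·1 (s = 0, t = 1); each new remainder r_{k+1} = r_{k-1} − q_k·r_k inherits s_{k+1} = s_{k-1} − q_k·s_k, t_{k+1} = t_{k-1} − q_k·t_k, so r_k = a·s_k + b·t_k at every step:
  q = 1: r = 273, s = 1 − 1·0 = 1, t = 0 − 1·1 = -1  (check: 620·1 + 347·(-1) = 273)
  q = 1: r = 74, s = 0 − 1·1 = -1, t = 1 − 1·(-1) = 2  (check: 620·(-1) + 347·2 = 74)
  q = 3: r = 51, s = 1 − 3·(-1) = 4, t = -1 − 3·2 = -7  (check: 620·4 + 347·(-7) = 51)
  q = 1: r = 23, s = -1 − 1·4 = -5, t = 2 − 1·(-7) = 9  (check: 620·(-5) + 347·9 = 23)
  q = 2: r = 5, s = 4 − 2·(-5) = 14, t = -7 − 2·9 = -25  (check: 620·14 + 347·(-25) = 5)
  q = 4: r = 3, s = -5 − 4·14 = -61, t = 9 − 4·(-25) = 109  (check: 620·(-61) + 347·109 = 3)
  q = 1: r = 2, s = 14 − 1·(-61) = 75, t = -25 − 1·109 = -134  (check: 620·75 + 347·(-134) = 2)
  q = 1: r = 1, s = -61 − 1·75 = -136, t = 109 − 1·(-134) = 243  (check: 620·(-136) + 347·243 = 1)
The row with r = 1 (the gcd) gives the Bezout coefficients s = -136, t = 243.
Result: 620 · (-136) + 347 · (243) = 1.

gcd(620, 347) = 1; s = -136, t = 243 (check: 620·(-136) + 347·243 = 1).


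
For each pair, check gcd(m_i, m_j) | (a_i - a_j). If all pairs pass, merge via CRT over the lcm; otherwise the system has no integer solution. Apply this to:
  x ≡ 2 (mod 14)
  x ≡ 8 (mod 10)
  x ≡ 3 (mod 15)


Moduli 14, 10, 15 are not pairwise coprime, so CRT works modulo lcm(m_i) when all pairwise compatibility conditions hold.
Pairwise compatibility: gcd(m_i, m_j) must divide a_i - a_j for every pair.
Merge one congruence at a time:
  Start: x ≡ 2 (mod 14).
  Combine with x ≡ 8 (mod 10): gcd(14, 10) = 2; 8 - 2 = 6, which IS divisible by 2, so compatible.
    Write x = 2 + 14·t and substitute into x ≡ 8 (mod 10): 14·t ≡ 8 − 2 = 6 (mod 10).
    Divide the congruence (and modulus) by g = 2: 7·t ≡ 3 (mod 5).
    Reduce coefficients mod 5: 2·t ≡ 3 (mod 5).
    The inverse of 2 mod 5 is 3 (since 2·3 = 6 = 1·5 + 1), so t ≡ 3·3 = 9 ≡ 4 (mod 5).
    Then x = 2 + 14·4 = 58, valid modulo lcm(14, 10) = 70: x ≡ 58 (mod 70).
  Combine with x ≡ 3 (mod 15): gcd(70, 15) = 5; 3 - 58 = -55, which IS divisible by 5, so compatible.
    Write x = 58 + 70·t and substitute into x ≡ 3 (mod 15): 70·t ≡ 3 − 58 = -55 (mod 15).
    Divide the congruence (and modulus) by g = 5: 14·t ≡ -11 (mod 3).
    Reduce coefficients mod 3: 2·t ≡ 1 (mod 3).
    The inverse of 2 mod 3 is 2 (since 2·2 = 4 = 1·3 + 1), so t ≡ 2·1 = 2 ≡ 2 (mod 3).
    Then x = 58 + 70·2 = 198, valid modulo lcm(70, 15) = 210: x ≡ 198 (mod 210).
Verify: 198 mod 14 = 2, 198 mod 10 = 8, 198 mod 15 = 3.

x ≡ 198 (mod 210).


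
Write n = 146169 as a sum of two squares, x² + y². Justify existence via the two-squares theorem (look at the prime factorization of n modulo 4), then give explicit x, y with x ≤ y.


Step 1: Factor n = 146169 = 3^2 · 109 · 149.
Step 2: Check the mod-4 condition on each prime factor: 3 ≡ 3 (mod 4), exponent 2 (must be even); 109 ≡ 1 (mod 4), exponent 1; 149 ≡ 1 (mod 4), exponent 1.
All primes ≡ 3 (mod 4) appear to even exponent (or don't appear), so by the two-squares theorem n IS expressible as a sum of two squares.
Step 3: Build a representation. Group n = k² · m with k = 3 and m = 109 · 149 = 16241 (a product of primes ≡ 1 (mod 4)); a representation of m scales to one of n via (k·x)² + (k·y)² = k²(x² + y²). Each prime p ≡ 1 (mod 4) is itself a sum of two squares; find a² by testing p − a² for a perfect square:
  109: 109 − 1² = 108, 109 − 2² = 105, 109 − 3² = 100 = 10² ⇒ 109 = 3² + 10².
  149: 149 − 1² = 148, 149 − 2² = 145, 149 − 3² = 140, 149 − 4² = 133, 149 − 5² = 124, 149 − 6² = 113, 149 − 7² = 100 = 10² ⇒ 149 = 7² + 10².
  Combine using the Brahmagupta–Fibonacci identity (a² + b²)(c² + d²) = (ac − bd)² + (ad + bc)² = (ac + bd)² + (ad − bc)²:
  109 · 149 = 16241: from (3² + 10²)(7² + 10²), take (3·7 − 10·10, 3·10 + 10·7) = (21 − 100, 30 + 70) = (-79, 100); dropping signs (only squares matter) gives (79, 100); check 79² + 100² = 6241 + 10000 = 16241 ✓.
  Scale by k = 3: (3·79, 3·100) = (237, 300).
Step 4: Order so x ≤ y and verify: 237² + 300² = 56169 + 90000 = 146169 = n. ✓

n = 146169 = 237² + 300² (one valid representation with x ≤ y).


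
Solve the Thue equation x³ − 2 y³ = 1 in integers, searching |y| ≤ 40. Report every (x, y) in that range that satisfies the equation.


The equation is x³ - 2y³ = 1. For fixed y, x³ = 2·y³ + 1, so a solution requires the RHS to be a perfect cube.
Strategy: iterate y from -40 to 40, compute RHS = 2·y³ + 1, and check whether it is a (positive or negative) perfect cube.
Check small values of y:
  y = 0: RHS = 1 = (1)³ ⇒ x = 1 works.
  y = 1: RHS = 3 is not a perfect cube.
  y = -1: RHS = -1 = (-1)³ ⇒ x = -1 works.
  y = 2: RHS = 17 is not a perfect cube.
  y = -2: RHS = -15 is not a perfect cube.
  y = 3: RHS = 55 is not a perfect cube.
  y = -3: RHS = -53 is not a perfect cube.
Continuing the search up to |y| = 40 finds no further solutions beyond those listed.
Collected solutions: (1, 0), (-1, -1).

Solutions (with |y| ≤ 40): (1, 0), (-1, -1).


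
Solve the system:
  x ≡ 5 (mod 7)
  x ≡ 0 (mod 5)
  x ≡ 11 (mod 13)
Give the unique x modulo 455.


Moduli 7, 5, 13 are pairwise coprime; by CRT there is a unique solution modulo M = 7 · 5 · 13 = 455.
Solve pairwise, accumulating the modulus:
  Start with x ≡ 5 (mod 7).
  Combine with x ≡ 0 (mod 5): since gcd(7, 5) = 1, we get a unique residue mod 35.
    Write x = 5 + 7·t and substitute into x ≡ 0 (mod 5): 7·t ≡ 0 − 5 = -5 (mod 5).
    Reduce coefficients mod 5: 2·t ≡ 0 (mod 5).
    The inverse of 2 mod 5 is 3 (since 2·3 = 6 = 1·5 + 1), so t ≡ 3·0 = 0 ≡ 0 (mod 5).
    Then x = 5 + 7·0 = 5, valid modulo lcm(7, 5) = 35: x ≡ 5 (mod 35).
  Combine with x ≡ 11 (mod 13): since gcd(35, 13) = 1, we get a unique residue mod 455.
    Write x = 5 + 35·t and substitute into x ≡ 11 (mod 13): 35·t ≡ 11 − 5 = 6 (mod 13).
    Reduce coefficients mod 13: 9·t ≡ 6 (mod 13).
    The inverse of 9 mod 13 is 3 (since 9·3 = 27 = 2·13 + 1), so t ≡ 3·6 = 18 ≡ 5 (mod 13).
    Then x = 5 + 35·5 = 180, valid modulo lcm(35, 13) = 455: x ≡ 180 (mod 455).
Verify: 180 mod 7 = 5 ✓, 180 mod 5 = 0 ✓, 180 mod 13 = 11 ✓.

x ≡ 180 (mod 455).


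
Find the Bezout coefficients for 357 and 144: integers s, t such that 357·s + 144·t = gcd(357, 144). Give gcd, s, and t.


Euclidean algorithm on (357, 144) — divide until remainder is 0:
  357 = 2 · 144 + 69
  144 = 2 · 69 + 6
  69 = 11 · 6 + 3
  6 = 2 · 3 + 0
gcd(357, 144) = 3.
Track Bezout coefficients alongside the remainders: start with r₀ = 357 = a·1 + b·0 (s = 1, t = 0) and r₁ = 144 = a·0 + b·1 (s = 0, t = 1); each new remainder r_{k+1} = r_{k-1} − q_k·r_k inherits s_{k+1} = s_{k-1} − q_k·s_k, t_{k+1} = t_{k-1} − q_k·t_k, so r_k = a·s_k + b·t_k at every step:
  q = 2: r = 69, s = 1 − 2·0 = 1, t = 0 − 2·1 = -2  (check: 357·1 + 144·(-2) = 69)
  q = 2: r = 6, s = 0 − 2·1 = -2, t = 1 − 2·(-2) = 5  (check: 357·(-2) + 144·5 = 6)
  q = 11: r = 3, s = 1 − 11·(-2) = 23, t = -2 − 11·5 = -57  (check: 357·23 + 144·(-57) = 3)
The row with r = 3 (the gcd) gives the Bezout coefficients s = 23, t = -57.
Result: 357 · (23) + 144 · (-57) = 3.

gcd(357, 144) = 3; s = 23, t = -57 (check: 357·23 + 144·(-57) = 3).


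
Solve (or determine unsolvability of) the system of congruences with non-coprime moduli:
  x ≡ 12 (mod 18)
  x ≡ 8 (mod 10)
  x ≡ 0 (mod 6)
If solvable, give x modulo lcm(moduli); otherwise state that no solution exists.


Moduli 18, 10, 6 are not pairwise coprime, so CRT works modulo lcm(m_i) when all pairwise compatibility conditions hold.
Pairwise compatibility: gcd(m_i, m_j) must divide a_i - a_j for every pair.
Merge one congruence at a time:
  Start: x ≡ 12 (mod 18).
  Combine with x ≡ 8 (mod 10): gcd(18, 10) = 2; 8 - 12 = -4, which IS divisible by 2, so compatible.
    Write x = 12 + 18·t and substitute into x ≡ 8 (mod 10): 18·t ≡ 8 − 12 = -4 (mod 10).
    Divide the congruence (and modulus) by g = 2: 9·t ≡ -2 (mod 5).
    Reduce coefficients mod 5: 4·t ≡ 3 (mod 5).
    The inverse of 4 mod 5 is 4 (since 4·4 = 16 = 3·5 + 1), so t ≡ 4·3 = 12 ≡ 2 (mod 5).
    Then x = 12 + 18·2 = 48, valid modulo lcm(18, 10) = 90: x ≡ 48 (mod 90).
  Combine with x ≡ 0 (mod 6): gcd(90, 6) = 6; 0 - 48 = -48, which IS divisible by 6, so compatible.
    Write x = 48 + 90·t and substitute into x ≡ 0 (mod 6): 90·t ≡ 0 − 48 = -48 (mod 6).
    Divide the congruence (and modulus) by g = 6: 15·t ≡ -8 (mod 1).
    Modulo 1 every t works; take t = 0.
    Then x = 48 + 90·0 = 48, valid modulo lcm(90, 6) = 90: x ≡ 48 (mod 90).
Verify: 48 mod 18 = 12, 48 mod 10 = 8, 48 mod 6 = 0.

x ≡ 48 (mod 90).


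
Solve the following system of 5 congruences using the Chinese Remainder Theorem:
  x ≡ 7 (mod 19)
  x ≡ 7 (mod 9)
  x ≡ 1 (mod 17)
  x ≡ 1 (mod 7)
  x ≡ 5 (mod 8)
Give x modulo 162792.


Product of moduli M = 19 · 9 · 17 · 7 · 8 = 162792.
Merge one congruence at a time:
  Start: x ≡ 7 (mod 19).
  Combine with x ≡ 7 (mod 9); new modulus lcm = 171.
    Write x = 7 + 19·t and substitute into x ≡ 7 (mod 9): 19·t ≡ 7 − 7 = 0 (mod 9).
    Reduce coefficients mod 9: 1·t ≡ 0 (mod 9).
    So t ≡ 0 (mod 9).
    Then x = 7 + 19·0 = 7, valid modulo lcm(19, 9) = 171: x ≡ 7 (mod 171).
  Combine with x ≡ 1 (mod 17); new modulus lcm = 2907.
    Write x = 7 + 171·t and substitute into x ≡ 1 (mod 17): 171·t ≡ 1 − 7 = -6 (mod 17).
    Reduce coefficients mod 17: 1·t ≡ 11 (mod 17).
    So t ≡ 11 (mod 17).
    Then x = 7 + 171·11 = 1888, valid modulo lcm(171, 17) = 2907: x ≡ 1888 (mod 2907).
  Combine with x ≡ 1 (mod 7); new modulus lcm = 20349.
    Write x = 1888 + 2907·t and substitute into x ≡ 1 (mod 7): 2907·t ≡ 1 − 1888 = -1887 (mod 7).
    Reduce coefficients mod 7: 2·t ≡ 3 (mod 7).
    The inverse of 2 mod 7 is 4 (since 2·4 = 8 = 1·7 + 1), so t ≡ 4·3 = 12 ≡ 5 (mod 7).
    Then x = 1888 + 2907·5 = 16423, valid modulo lcm(2907, 7) = 20349: x ≡ 16423 (mod 20349).
  Combine with x ≡ 5 (mod 8); new modulus lcm = 162792.
    Write x = 16423 + 20349·t and substitute into x ≡ 5 (mod 8): 20349·t ≡ 5 − 16423 = -16418 (mod 8).
    Reduce coefficients mod 8: 5·t ≡ 6 (mod 8).
    The inverse of 5 mod 8 is 5 (since 5·5 = 25 = 3·8 + 1), so t ≡ 5·6 = 30 ≡ 6 (mod 8).
    Then x = 16423 + 20349·6 = 138517, valid modulo lcm(20349, 8) = 162792: x ≡ 138517 (mod 162792).
Verify against each original: 138517 mod 19 = 7, 138517 mod 9 = 7, 138517 mod 17 = 1, 138517 mod 7 = 1, 138517 mod 8 = 5.

x ≡ 138517 (mod 162792).


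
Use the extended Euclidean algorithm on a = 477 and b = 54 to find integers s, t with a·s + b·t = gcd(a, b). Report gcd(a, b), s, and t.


Euclidean algorithm on (477, 54) — divide until remainder is 0:
  477 = 8 · 54 + 45
  54 = 1 · 45 + 9
  45 = 5 · 9 + 0
gcd(477, 54) = 9.
Track Bezout coefficients alongside the remainders: start with r₀ = 477 = a·1 + b·0 (s = 1, t = 0) and r₁ = 54 = a·0 + b·1 (s = 0, t = 1); each new remainder r_{k+1} = r_{k-1} − q_k·r_k inherits s_{k+1} = s_{k-1} − q_k·s_k, t_{k+1} = t_{k-1} − q_k·t_k, so r_k = a·s_k + b·t_k at every step:
  q = 8: r = 45, s = 1 − 8·0 = 1, t = 0 − 8·1 = -8  (check: 477·1 + 54·(-8) = 45)
  q = 1: r = 9, s = 0 − 1·1 = -1, t = 1 − 1·(-8) = 9  (check: 477·(-1) + 54·9 = 9)
The row with r = 9 (the gcd) gives the Bezout coefficients s = -1, t = 9.
Result: 477 · (-1) + 54 · (9) = 9.

gcd(477, 54) = 9; s = -1, t = 9 (check: 477·(-1) + 54·9 = 9).


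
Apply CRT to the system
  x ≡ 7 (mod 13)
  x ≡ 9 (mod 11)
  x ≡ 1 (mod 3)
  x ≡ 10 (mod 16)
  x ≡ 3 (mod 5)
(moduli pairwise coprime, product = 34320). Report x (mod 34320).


Product of moduli M = 13 · 11 · 3 · 16 · 5 = 34320.
Merge one congruence at a time:
  Start: x ≡ 7 (mod 13).
  Combine with x ≡ 9 (mod 11); new modulus lcm = 143.
    Write x = 7 + 13·t and substitute into x ≡ 9 (mod 11): 13·t ≡ 9 − 7 = 2 (mod 11).
    Reduce coefficients mod 11: 2·t ≡ 2 (mod 11).
    The inverse of 2 mod 11 is 6 (since 2·6 = 12 = 1·11 + 1), so t ≡ 6·2 = 12 ≡ 1 (mod 11).
    Then x = 7 + 13·1 = 20, valid modulo lcm(13, 11) = 143: x ≡ 20 (mod 143).
  Combine with x ≡ 1 (mod 3); new modulus lcm = 429.
    Write x = 20 + 143·t and substitute into x ≡ 1 (mod 3): 143·t ≡ 1 − 20 = -19 (mod 3).
    Reduce coefficients mod 3: 2·t ≡ 2 (mod 3).
    The inverse of 2 mod 3 is 2 (since 2·2 = 4 = 1·3 + 1), so t ≡ 2·2 = 4 ≡ 1 (mod 3).
    Then x = 20 + 143·1 = 163, valid modulo lcm(143, 3) = 429: x ≡ 163 (mod 429).
  Combine with x ≡ 10 (mod 16); new modulus lcm = 6864.
    Write x = 163 + 429·t and substitute into x ≡ 10 (mod 16): 429·t ≡ 10 − 163 = -153 (mod 16).
    Reduce coefficients mod 16: 13·t ≡ 7 (mod 16).
    The inverse of 13 mod 16 is 5 (since 13·5 = 65 = 4·16 + 1), so t ≡ 5·7 = 35 ≡ 3 (mod 16).
    Then x = 163 + 429·3 = 1450, valid modulo lcm(429, 16) = 6864: x ≡ 1450 (mod 6864).
  Combine with x ≡ 3 (mod 5); new modulus lcm = 34320.
    Write x = 1450 + 6864·t and substitute into x ≡ 3 (mod 5): 6864·t ≡ 3 − 1450 = -1447 (mod 5).
    Reduce coefficients mod 5: 4·t ≡ 3 (mod 5).
    The inverse of 4 mod 5 is 4 (since 4·4 = 16 = 3·5 + 1), so t ≡ 4·3 = 12 ≡ 2 (mod 5).
    Then x = 1450 + 6864·2 = 15178, valid modulo lcm(6864, 5) = 34320: x ≡ 15178 (mod 34320).
Verify against each original: 15178 mod 13 = 7, 15178 mod 11 = 9, 15178 mod 3 = 1, 15178 mod 16 = 10, 15178 mod 5 = 3.

x ≡ 15178 (mod 34320).


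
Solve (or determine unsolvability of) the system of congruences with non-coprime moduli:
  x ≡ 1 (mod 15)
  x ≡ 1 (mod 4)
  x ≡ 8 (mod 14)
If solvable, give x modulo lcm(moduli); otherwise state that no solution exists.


Moduli 15, 4, 14 are not pairwise coprime, so CRT works modulo lcm(m_i) when all pairwise compatibility conditions hold.
Pairwise compatibility: gcd(m_i, m_j) must divide a_i - a_j for every pair.
Merge one congruence at a time:
  Start: x ≡ 1 (mod 15).
  Combine with x ≡ 1 (mod 4): gcd(15, 4) = 1; 1 - 1 = 0, which IS divisible by 1, so compatible.
    Write x = 1 + 15·t and substitute into x ≡ 1 (mod 4): 15·t ≡ 1 − 1 = 0 (mod 4).
    Reduce coefficients mod 4: 3·t ≡ 0 (mod 4).
    The inverse of 3 mod 4 is 3 (since 3·3 = 9 = 2·4 + 1), so t ≡ 3·0 = 0 ≡ 0 (mod 4).
    Then x = 1 + 15·0 = 1, valid modulo lcm(15, 4) = 60: x ≡ 1 (mod 60).
  Combine with x ≡ 8 (mod 14): gcd(60, 14) = 2, and 8 - 1 = 7 is NOT divisible by 2.
    ⇒ system is inconsistent (no integer solution).

No solution (the system is inconsistent).


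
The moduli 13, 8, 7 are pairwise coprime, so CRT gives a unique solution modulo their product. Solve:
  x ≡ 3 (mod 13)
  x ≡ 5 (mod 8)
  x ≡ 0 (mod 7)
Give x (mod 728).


Moduli 13, 8, 7 are pairwise coprime; by CRT there is a unique solution modulo M = 13 · 8 · 7 = 728.
Solve pairwise, accumulating the modulus:
  Start with x ≡ 3 (mod 13).
  Combine with x ≡ 5 (mod 8): since gcd(13, 8) = 1, we get a unique residue mod 104.
    Write x = 3 + 13·t and substitute into x ≡ 5 (mod 8): 13·t ≡ 5 − 3 = 2 (mod 8).
    Reduce coefficients mod 8: 5·t ≡ 2 (mod 8).
    The inverse of 5 mod 8 is 5 (since 5·5 = 25 = 3·8 + 1), so t ≡ 5·2 = 10 ≡ 2 (mod 8).
    Then x = 3 + 13·2 = 29, valid modulo lcm(13, 8) = 104: x ≡ 29 (mod 104).
  Combine with x ≡ 0 (mod 7): since gcd(104, 7) = 1, we get a unique residue mod 728.
    Write x = 29 + 104·t and substitute into x ≡ 0 (mod 7): 104·t ≡ 0 − 29 = -29 (mod 7).
    Reduce coefficients mod 7: 6·t ≡ 6 (mod 7).
    The inverse of 6 mod 7 is 6 (since 6·6 = 36 = 5·7 + 1), so t ≡ 6·6 = 36 ≡ 1 (mod 7).
    Then x = 29 + 104·1 = 133, valid modulo lcm(104, 7) = 728: x ≡ 133 (mod 728).
Verify: 133 mod 13 = 3 ✓, 133 mod 8 = 5 ✓, 133 mod 7 = 0 ✓.

x ≡ 133 (mod 728).


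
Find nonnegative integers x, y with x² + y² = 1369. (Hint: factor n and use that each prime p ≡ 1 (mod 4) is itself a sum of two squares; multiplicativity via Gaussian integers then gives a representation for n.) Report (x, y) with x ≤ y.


Step 1: Factor n = 1369 = 37^2.
Step 2: Check the mod-4 condition on each prime factor: 37 ≡ 1 (mod 4), exponent 2.
All primes ≡ 3 (mod 4) appear to even exponent (or don't appear), so by the two-squares theorem n IS expressible as a sum of two squares.
Step 3: Build a representation. Here n = 37 · 37 is a product of primes ≡ 1 (mod 4). Each prime p ≡ 1 (mod 4) is itself a sum of two squares; find a² by testing p − a² for a perfect square:
  37: 37 − 1² = 36 = 6² ⇒ 37 = 1² + 6².
  Combine using the Brahmagupta–Fibonacci identity (a² + b²)(c² + d²) = (ac − bd)² + (ad + bc)² = (ac + bd)² + (ad − bc)²:
  37 · 37 = 1369: from (1² + 6²)(1² + 6²), take (1·1 − 6·6, 1·6 + 6·1) = (1 − 36, 6 + 6) = (-35, 12); dropping signs (only squares matter) gives (35, 12); check 35² + 12² = 1225 + 144 = 1369 ✓.
Step 4: Order so x ≤ y and verify: 12² + 35² = 144 + 1225 = 1369 = n. ✓

n = 1369 = 12² + 35² (one valid representation with x ≤ y).


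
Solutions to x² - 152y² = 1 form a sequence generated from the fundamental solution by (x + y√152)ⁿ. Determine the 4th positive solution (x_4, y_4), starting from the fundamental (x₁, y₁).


Step 1: Find the fundamental solution (x₁, y₁) of x² - 152y² = 1.
  Expand √152 as a continued fraction. a₀ = ⌊√152⌋ = 12; iterate m_{k+1} = d_k·a_k − m_k, d_{k+1} = (152 − m_{k+1}²)/d_k, a_{k+1} = ⌊(a₀ + m_{k+1})/d_{k+1}⌋ (starting m₀ = 0, d₀ = 1), with convergents p_k = a_k·p_{k-1} + p_{k-2}, q_k = a_k·q_{k-1} + q_{k-2} (p₋₁ = 1, q₋₁ = 0):
  k = 0: a₀ = 12; p₀/q₀ = 12/1; p₀² − 152·q₀² = 144 − 152 = -8.
  k = 1: m = 12, d = 8, a = ⌊(12 + 12)/8⌋ = 3; p/q = (3·12 + 1)/(3·1 + 0) = 37/3; p² − 152·q² = 1369 − 1368 = 1.
  The first convergent with p² − 152·q² = 1 gives the fundamental solution (x₁, y₁) = (37, 3).
Step 2: Apply the recurrence (x_{n+1}, y_{n+1}) = (x₁x_n + 152y₁y_n, x₁y_n + y₁x_n) repeatedly.
  From (x_1, y_1) = (37, 3): x_2 = 37·37 + 152·3·3 = 2737; y_2 = 37·3 + 3·37 = 222.
  From (x_2, y_2) = (2737, 222): x_3 = 37·2737 + 152·3·222 = 202501; y_3 = 37·222 + 3·2737 = 16425.
  From (x_3, y_3) = (202501, 16425): x_4 = 37·202501 + 152·3·16425 = 14982337; y_4 = 37·16425 + 3·202501 = 1215228.
Step 3: Verify x_4² - 152·y_4² = 224470421981569 - 224470421981568 = 1 (should be 1). ✓

(x_1, y_1) = (37, 3); (x_4, y_4) = (14982337, 1215228).


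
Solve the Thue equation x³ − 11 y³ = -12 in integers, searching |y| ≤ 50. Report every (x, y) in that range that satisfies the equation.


The equation is x³ - 11y³ = -12. For fixed y, x³ = 11·y³ − 12, so a solution requires the RHS to be a perfect cube.
Strategy: iterate y from -50 to 50, compute RHS = 11·y³ − 12, and check whether it is a (positive or negative) perfect cube.
Check small values of y:
  y = 0: RHS = -12 is not a perfect cube.
  y = 1: RHS = -1 = (-1)³ ⇒ x = -1 works.
  y = -1: RHS = -23 is not a perfect cube.
  y = 2: RHS = 76 is not a perfect cube.
  y = -2: RHS = -100 is not a perfect cube.
  y = 3: RHS = 285 is not a perfect cube.
  y = -3: RHS = -309 is not a perfect cube.
Continuing the search up to |y| = 50 finds no further solutions beyond those listed.
Collected solutions: (-1, 1).

Solutions (with |y| ≤ 50): (-1, 1).


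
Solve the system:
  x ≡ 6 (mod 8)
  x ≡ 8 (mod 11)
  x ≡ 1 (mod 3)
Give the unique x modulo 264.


Moduli 8, 11, 3 are pairwise coprime; by CRT there is a unique solution modulo M = 8 · 11 · 3 = 264.
Solve pairwise, accumulating the modulus:
  Start with x ≡ 6 (mod 8).
  Combine with x ≡ 8 (mod 11): since gcd(8, 11) = 1, we get a unique residue mod 88.
    Write x = 6 + 8·t and substitute into x ≡ 8 (mod 11): 8·t ≡ 8 − 6 = 2 (mod 11).
    The inverse of 8 mod 11 is 7 (since 8·7 = 56 = 5·11 + 1), so t ≡ 7·2 = 14 ≡ 3 (mod 11).
    Then x = 6 + 8·3 = 30, valid modulo lcm(8, 11) = 88: x ≡ 30 (mod 88).
  Combine with x ≡ 1 (mod 3): since gcd(88, 3) = 1, we get a unique residue mod 264.
    Write x = 30 + 88·t and substitute into x ≡ 1 (mod 3): 88·t ≡ 1 − 30 = -29 (mod 3).
    Reduce coefficients mod 3: 1·t ≡ 1 (mod 3).
    So t ≡ 1 (mod 3).
    Then x = 30 + 88·1 = 118, valid modulo lcm(88, 3) = 264: x ≡ 118 (mod 264).
Verify: 118 mod 8 = 6 ✓, 118 mod 11 = 8 ✓, 118 mod 3 = 1 ✓.

x ≡ 118 (mod 264).


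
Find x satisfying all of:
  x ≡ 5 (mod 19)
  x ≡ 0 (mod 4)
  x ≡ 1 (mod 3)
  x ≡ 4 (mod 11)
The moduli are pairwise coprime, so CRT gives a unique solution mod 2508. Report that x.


Product of moduli M = 19 · 4 · 3 · 11 = 2508.
Merge one congruence at a time:
  Start: x ≡ 5 (mod 19).
  Combine with x ≡ 0 (mod 4); new modulus lcm = 76.
    Write x = 5 + 19·t and substitute into x ≡ 0 (mod 4): 19·t ≡ 0 − 5 = -5 (mod 4).
    Reduce coefficients mod 4: 3·t ≡ 3 (mod 4).
    The inverse of 3 mod 4 is 3 (since 3·3 = 9 = 2·4 + 1), so t ≡ 3·3 = 9 ≡ 1 (mod 4).
    Then x = 5 + 19·1 = 24, valid modulo lcm(19, 4) = 76: x ≡ 24 (mod 76).
  Combine with x ≡ 1 (mod 3); new modulus lcm = 228.
    Write x = 24 + 76·t and substitute into x ≡ 1 (mod 3): 76·t ≡ 1 − 24 = -23 (mod 3).
    Reduce coefficients mod 3: 1·t ≡ 1 (mod 3).
    So t ≡ 1 (mod 3).
    Then x = 24 + 76·1 = 100, valid modulo lcm(76, 3) = 228: x ≡ 100 (mod 228).
  Combine with x ≡ 4 (mod 11); new modulus lcm = 2508.
    Write x = 100 + 228·t and substitute into x ≡ 4 (mod 11): 228·t ≡ 4 − 100 = -96 (mod 11).
    Reduce coefficients mod 11: 8·t ≡ 3 (mod 11).
    The inverse of 8 mod 11 is 7 (since 8·7 = 56 = 5·11 + 1), so t ≡ 7·3 = 21 ≡ 10 (mod 11).
    Then x = 100 + 228·10 = 2380, valid modulo lcm(228, 11) = 2508: x ≡ 2380 (mod 2508).
Verify against each original: 2380 mod 19 = 5, 2380 mod 4 = 0, 2380 mod 3 = 1, 2380 mod 11 = 4.

x ≡ 2380 (mod 2508).


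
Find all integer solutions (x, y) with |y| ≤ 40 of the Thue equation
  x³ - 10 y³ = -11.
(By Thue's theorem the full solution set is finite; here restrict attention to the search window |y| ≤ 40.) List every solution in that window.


The equation is x³ - 10y³ = -11. For fixed y, x³ = 10·y³ − 11, so a solution requires the RHS to be a perfect cube.
Strategy: iterate y from -40 to 40, compute RHS = 10·y³ − 11, and check whether it is a (positive or negative) perfect cube.
Check small values of y:
  y = 0: RHS = -11 is not a perfect cube.
  y = 1: RHS = -1 = (-1)³ ⇒ x = -1 works.
  y = -1: RHS = -21 is not a perfect cube.
  y = 2: RHS = 69 is not a perfect cube.
  y = -2: RHS = -91 is not a perfect cube.
  y = 3: RHS = 259 is not a perfect cube.
  y = -3: RHS = -281 is not a perfect cube.
Continuing the search up to |y| = 40 finds no further solutions beyond those listed.
Collected solutions: (-1, 1).

Solutions (with |y| ≤ 40): (-1, 1).


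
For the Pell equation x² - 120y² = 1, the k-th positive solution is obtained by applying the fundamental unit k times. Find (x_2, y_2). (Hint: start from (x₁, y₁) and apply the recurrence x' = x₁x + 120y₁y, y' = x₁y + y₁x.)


Step 1: Find the fundamental solution (x₁, y₁) of x² - 120y² = 1.
  Expand √120 as a continued fraction. a₀ = ⌊√120⌋ = 10; iterate m_{k+1} = d_k·a_k − m_k, d_{k+1} = (120 − m_{k+1}²)/d_k, a_{k+1} = ⌊(a₀ + m_{k+1})/d_{k+1}⌋ (starting m₀ = 0, d₀ = 1), with convergents p_k = a_k·p_{k-1} + p_{k-2}, q_k = a_k·q_{k-1} + q_{k-2} (p₋₁ = 1, q₋₁ = 0):
  k = 0: a₀ = 10; p₀/q₀ = 10/1; p₀² − 120·q₀² = 100 − 120 = -20.
  k = 1: m = 10, d = 20, a = ⌊(10 + 10)/20⌋ = 1; p/q = (1·10 + 1)/(1·1 + 0) = 11/1; p² − 120·q² = 121 − 120 = 1.
  The first convergent with p² − 120·q² = 1 gives the fundamental solution (x₁, y₁) = (11, 1).
Step 2: Apply the recurrence (x_{n+1}, y_{n+1}) = (x₁x_n + 120y₁y_n, x₁y_n + y₁x_n) repeatedly.
  From (x_1, y_1) = (11, 1): x_2 = 11·11 + 120·1·1 = 241; y_2 = 11·1 + 1·11 = 22.
Step 3: Verify x_2² - 120·y_2² = 58081 - 58080 = 1 (should be 1). ✓

(x_1, y_1) = (11, 1); (x_2, y_2) = (241, 22).
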